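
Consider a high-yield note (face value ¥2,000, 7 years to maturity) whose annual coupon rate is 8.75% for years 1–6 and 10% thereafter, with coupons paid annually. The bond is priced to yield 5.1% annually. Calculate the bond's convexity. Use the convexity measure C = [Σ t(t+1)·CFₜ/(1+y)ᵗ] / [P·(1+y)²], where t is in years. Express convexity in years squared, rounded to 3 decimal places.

With y = 0.051:
  t   CF        PV=CF/(1+0.051)^t    t·PV        t(t+1)·PV
  1       175.00       166.5081       166.5081         333.0162
  2       175.00       158.4282       316.8565         950.5695
  3       175.00       150.7405       452.2214       1,808.8858
  4       175.00       143.4258       573.7031       2,868.5154
  5       175.00       136.4660       682.3300       4,093.9801
  6       175.00       129.8440       779.0638       5,453.4463
  7     2,200.00     1,553.1152    10,871.8064      86,974.4509
  Σ                  2,438.5277    13,842.4892     102,482.8641
P = 2,438.5277.
Convexity = Σ t(t+1)·PV / [P·(1+y)²] = 102,482.8641 / (2,438.5277 × 1.104601) = 38.04680.

38.047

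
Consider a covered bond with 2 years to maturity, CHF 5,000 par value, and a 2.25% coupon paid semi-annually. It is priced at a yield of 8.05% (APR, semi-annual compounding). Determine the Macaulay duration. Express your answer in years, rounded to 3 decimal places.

1.965 years

Periodic yield y = 0.04025. Discount each cash flow and weight by its period:
  t   CF        PV=CF/(1+0.04025)^t    t·PV
  1        56.25        54.0735        54.0735
  2        56.25        51.9813       103.9626
  3        56.25        49.9700       149.9100
  4     5,056.25     4,317.9503    17,271.8013
  Σ                  4,473.9752    17,579.7474
Price P = Σ PV = 4,473.9752.
Macaulay duration = Σ(t·PV) / P = 17,579.7474 / 4,473.9752 = 3.92934 half-year periods.
In years: 3.92934 / 2 = 1.96467 years.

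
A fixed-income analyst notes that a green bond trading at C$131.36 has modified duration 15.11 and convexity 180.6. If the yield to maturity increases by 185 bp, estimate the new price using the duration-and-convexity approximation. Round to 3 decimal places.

Duration effect: -D_mod·Δy = -15.11 × (+0.0185) = -0.279535
Convexity effect: ½·C·(Δy)² = 0.5 × 180.6 × (0.0185)² = +0.030905175
ΔP/P ≈ -0.279535 + 0.030905175 = -0.248629825
New price ≈ 131.36 × (1 - 0.248629825) = 98.699986188.

C$98.700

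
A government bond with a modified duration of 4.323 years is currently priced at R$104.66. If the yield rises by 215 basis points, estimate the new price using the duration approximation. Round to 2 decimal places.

R$94.93

Duration approximation: ΔP/P ≈ -D_mod · Δy = -4.323 × (+0.0215) = -0.0929445.
New price ≈ 104.66 × (1 - 0.0929445) = 94.93242863.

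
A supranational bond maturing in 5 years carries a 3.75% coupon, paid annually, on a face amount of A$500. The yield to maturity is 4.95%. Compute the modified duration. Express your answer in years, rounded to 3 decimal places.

4.422 years

Periodic yield y = 0.0495. First find Macaulay duration:
  t   CF        PV=CF/(1+0.0495)^t    t·PV
  1        18.75        17.8657        17.8657
  2        18.75        17.0230        34.0460
  3        18.75        16.2201        48.6603
  4        18.75        15.4551        61.8204
  5       518.75       407.4233     2,037.1167
  Σ                    473.9872     2,199.5090
P = 473.9872; Macaulay duration = 2,199.5090 / 473.9872 = 4.64044 years.
Modified duration = D_Mac / (1 + y) = 4.64044 / 1.0495 = 4.42157 years.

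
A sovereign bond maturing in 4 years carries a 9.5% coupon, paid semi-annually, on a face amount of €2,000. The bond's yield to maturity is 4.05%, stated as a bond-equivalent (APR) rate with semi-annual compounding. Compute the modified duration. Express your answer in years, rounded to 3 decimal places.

Periodic yield y = 0.02025. First find Macaulay duration:
  t   CF        PV=CF/(1+0.02025)^t    t·PV
  1        95.00        93.1144        93.1144
  2        95.00        91.2663       182.5326
  3        95.00        89.4548       268.3645
  4        95.00        87.6793       350.7173
  5        95.00        85.9391       429.6953
  6        95.00        84.2333       505.4000
  7        95.00        82.5615       577.9302
  8     2,095.00     1,784.5602    14,276.4815
  Σ                  2,398.8089    16,684.2358
P = 2,398.8089; Macaulay duration = 16,684.2358 / 2,398.8089 = 6.95522 half-year periods = 3.47761 years.
Modified duration = D_Mac / (1 + y) = 3.47761 / 1.02025 = 3.40858 years.

3.409 years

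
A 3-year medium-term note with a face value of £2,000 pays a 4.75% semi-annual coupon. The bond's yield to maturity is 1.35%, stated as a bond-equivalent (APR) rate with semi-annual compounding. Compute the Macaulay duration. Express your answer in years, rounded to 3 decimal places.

2.841 years

Periodic yield y = 0.00675. Discount each cash flow and weight by its period:
  t   CF        PV=CF/(1+0.00675)^t    t·PV
  1        47.50        47.1815        47.1815
  2        47.50        46.8652        93.7304
  3        47.50        46.5510       139.6529
  4        47.50        46.2389       184.9554
  5        47.50        45.9288       229.6442
  6     2,047.50     1,966.5006    11,799.0035
  Σ                  2,199.2660    12,494.1679
Price P = Σ PV = 2,199.2660.
Macaulay duration = Σ(t·PV) / P = 12,494.1679 / 2,199.2660 = 5.68106 half-year periods.
In years: 5.68106 / 2 = 2.84053 years.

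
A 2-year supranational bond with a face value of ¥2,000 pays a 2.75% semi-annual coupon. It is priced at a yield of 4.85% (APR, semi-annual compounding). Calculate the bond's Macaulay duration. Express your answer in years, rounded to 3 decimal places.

1.959 years

Periodic yield y = 0.02425. Discount each cash flow and weight by its period:
  t   CF        PV=CF/(1+0.02425)^t    t·PV
  1        27.50        26.8489        26.8489
  2        27.50        26.2132        52.4265
  3        27.50        25.5926        76.7779
  4     2,027.50     1,842.2008     7,368.8033
  Σ                  1,920.8556     7,524.8566
Price P = Σ PV = 1,920.8556.
Macaulay duration = Σ(t·PV) / P = 7,524.8566 / 1,920.8556 = 3.91745 half-year periods.
In years: 3.91745 / 2 = 1.95873 years.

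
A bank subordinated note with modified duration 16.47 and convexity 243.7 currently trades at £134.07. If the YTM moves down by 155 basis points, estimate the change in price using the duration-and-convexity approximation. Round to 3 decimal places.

+£38.151

Duration effect: -D_mod·Δy = -16.47 × (-0.0155) = +0.255285
Convexity effect: ½·C·(Δy)² = 0.5 × 243.7 × (-0.0155)² = +0.0292744625
ΔP/P ≈ +0.255285 + 0.0292744625 = +0.2845594625
ΔP ≈ 134.07 × (+0.2845594625) = +38.150887137375.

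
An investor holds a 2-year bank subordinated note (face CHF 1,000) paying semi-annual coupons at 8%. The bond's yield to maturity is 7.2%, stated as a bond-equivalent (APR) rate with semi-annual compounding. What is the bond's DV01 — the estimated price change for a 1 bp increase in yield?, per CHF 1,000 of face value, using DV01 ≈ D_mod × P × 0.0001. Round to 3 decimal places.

Periodic yield y = 0.036.
  t   CF        PV=CF/(1+0.036)^t    t·PV
  1        40.00        38.6100        38.6100
  2        40.00        37.2684        74.5368
  3        40.00        35.9733       107.9200
  4     1,040.00       902.8058     3,611.2230
  Σ                  1,014.6575     3,832.2898
P = 1,014.6575; D_Mac = 3.77693 half-year periods = 1.88846 yrs; D_mod = 1.82284 yrs.
DV01 ≈ 1.82284 × 1,014.6575 × 0.0001 = 0.184956.

CHF 0.185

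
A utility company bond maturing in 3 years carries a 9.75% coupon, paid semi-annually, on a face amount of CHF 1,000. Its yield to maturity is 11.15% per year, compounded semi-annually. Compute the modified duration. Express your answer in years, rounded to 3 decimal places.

Periodic yield y = 0.05575. First find Macaulay duration:
  t   CF        PV=CF/(1+0.05575)^t    t·PV
  1        48.75        46.1757        46.1757
  2        48.75        43.7373        87.4747
  3        48.75        41.4278       124.2833
  4        48.75        39.2401       156.9605
  5        48.75        37.1680       185.8400
  6     1,048.75       757.3654     4,544.1921
  Σ                    965.1143     5,144.9262
P = 965.1143; Macaulay duration = 5,144.9262 / 965.1143 = 5.33090 half-year periods = 2.66545 years.
Modified duration = D_Mac / (1 + y) = 2.66545 / 1.05575 = 2.52470 years.

2.525 years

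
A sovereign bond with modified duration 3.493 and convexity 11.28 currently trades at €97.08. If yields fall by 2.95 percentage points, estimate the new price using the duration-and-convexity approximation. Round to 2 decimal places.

Duration effect: -D_mod·Δy = -3.493 × (-0.0295) = +0.1030435
Convexity effect: ½·C·(Δy)² = 0.5 × 11.28 × (-0.0295)² = +0.00490821
ΔP/P ≈ +0.1030435 + 0.00490821 = +0.10795171
New price ≈ 97.08 × (1 + 0.10795171) = 107.5599520068.

€107.56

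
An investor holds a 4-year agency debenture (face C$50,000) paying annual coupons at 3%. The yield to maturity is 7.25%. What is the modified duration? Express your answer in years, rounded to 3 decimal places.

3.555 years

Periodic yield y = 0.0725. First find Macaulay duration:
  t   CF        PV=CF/(1+0.0725)^t    t·PV
  1     1,500.00     1,398.6014     1,398.6014
  2     1,500.00     1,304.0572     2,608.1145
  3     1,500.00     1,215.9042     3,647.7126
  4    51,500.00    38,924.0503   155,696.2014
  Σ                 42,842.6132   163,350.6299
P = 42,842.6132; Macaulay duration = 163,350.6299 / 42,842.6132 = 3.81281 years.
Modified duration = D_Mac / (1 + y) = 3.81281 / 1.0725 = 3.55507 years.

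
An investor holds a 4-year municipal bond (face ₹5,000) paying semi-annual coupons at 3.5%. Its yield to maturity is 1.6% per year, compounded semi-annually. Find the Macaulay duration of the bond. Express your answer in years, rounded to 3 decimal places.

3.777 years

Periodic yield y = 0.008. Discount each cash flow and weight by its period:
  t   CF        PV=CF/(1+0.008)^t    t·PV
  1        87.50        86.8056        86.8056
  2        87.50        86.1166       172.2332
  3        87.50        85.4332       256.2995
  4        87.50        84.7551       339.0205
  5        87.50        84.0825       420.4123
  6        87.50        83.4151       500.4908
  7        87.50        82.7531       579.2718
  8     5,087.50     4,773.3158    38,186.5262
  Σ                  5,366.6769    40,541.0598
Price P = Σ PV = 5,366.6769.
Macaulay duration = Σ(t·PV) / P = 40,541.0598 / 5,366.6769 = 7.55422 half-year periods.
In years: 7.55422 / 2 = 3.77711 years.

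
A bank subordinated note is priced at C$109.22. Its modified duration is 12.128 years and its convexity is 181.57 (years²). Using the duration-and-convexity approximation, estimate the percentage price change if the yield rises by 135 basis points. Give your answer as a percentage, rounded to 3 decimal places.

Duration effect: -D_mod·Δy = -12.128 × (+0.0135) = -0.163728
Convexity effect: ½·C·(Δy)² = 0.5 × 181.57 × (0.0135)² = +0.01654556625
ΔP/P ≈ -0.163728 + 0.01654556625 = -0.14718243375
= -14.718243375%.

-14.718%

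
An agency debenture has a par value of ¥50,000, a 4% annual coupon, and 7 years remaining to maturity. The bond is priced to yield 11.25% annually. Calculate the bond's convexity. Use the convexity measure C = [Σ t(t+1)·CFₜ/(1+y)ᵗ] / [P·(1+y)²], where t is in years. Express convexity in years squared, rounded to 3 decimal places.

With y = 0.1125:
  t   CF        PV=CF/(1+0.1125)^t    t·PV        t(t+1)·PV
  1     2,000.00     1,797.7528     1,797.7528       3,595.5056
  2     2,000.00     1,615.9576     3,231.9152       9,695.7455
  3     2,000.00     1,452.5461     4,357.6384      17,430.5537
  4     2,000.00     1,305.6595     5,222.6378      26,113.1890
  5     2,000.00     1,173.6265     5,868.1324      35,208.7942
  6     2,000.00     1,054.9451     6,329.6709      44,307.6961
  7    52,000.00    24,654.8978   172,584.2844   1,380,674.2750
  Σ                 33,055.3854   199,392.0318   1,517,025.7591
P = 33,055.3854.
Convexity = Σ t(t+1)·PV / [P·(1+y)²] = 1,517,025.7591 / (33,055.3854 × 1.237656) = 37.08094.

37.081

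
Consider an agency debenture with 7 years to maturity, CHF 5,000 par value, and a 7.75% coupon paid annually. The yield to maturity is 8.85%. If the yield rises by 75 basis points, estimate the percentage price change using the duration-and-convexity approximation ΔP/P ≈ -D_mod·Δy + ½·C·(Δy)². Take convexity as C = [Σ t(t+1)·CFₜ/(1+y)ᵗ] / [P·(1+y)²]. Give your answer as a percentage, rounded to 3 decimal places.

-3.770%

With y = 0.0885:
  t   CF        PV=CF/(1+0.0885)^t    t·PV        t(t+1)·PV
  1       387.50       355.9945       355.9945         711.9890
  2       387.50       327.0505       654.1010       1,962.3031
  3       387.50       300.4598       901.3795       3,605.5179
  4       387.50       276.0311     1,104.1243       5,520.6215
  5       387.50       253.5885     1,267.9425       7,607.6547
  6       387.50       232.9706     1,397.8236       9,784.7649
  7     5,387.50     2,975.6939    20,829.8571     166,638.8564
  Σ                  4,721.7889    26,511.2224     195,831.7075
P = 4,721.7889; D_Mac = 5.61466 yrs; D_mod = 5.15816 yrs; C = 35.00415.
Duration effect: -5.15816 × (+0.0075) = -0.038686
Convexity effect: 0.5 × 35.00415 × (0.0075)² = +0.0009845
ΔP/P ≈ -0.038686 + 0.0009845 = -0.037702 = -3.7702%.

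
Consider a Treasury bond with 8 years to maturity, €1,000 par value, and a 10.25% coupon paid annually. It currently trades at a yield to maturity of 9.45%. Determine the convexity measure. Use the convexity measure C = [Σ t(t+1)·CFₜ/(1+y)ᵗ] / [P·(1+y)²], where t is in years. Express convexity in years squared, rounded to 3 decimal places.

39.298

With y = 0.0945:
  t   CF        PV=CF/(1+0.0945)^t    t·PV        t(t+1)·PV
  1       102.50        93.6501        93.6501         187.3001
  2       102.50        85.5642       171.1285         513.3855
  3       102.50        78.1766       234.5297         938.1187
  4       102.50        71.4267       285.7069       1,428.5347
  5       102.50        65.2597       326.2985       1,957.7908
  6       102.50        59.6251       357.7507       2,504.2551
  7       102.50        54.4770       381.3393       3,050.7143
  8     1,102.50       535.3681     4,282.9446      38,546.5015
  Σ                  1,043.5475     6,133.3483      49,126.6007
P = 1,043.5475.
Convexity = Σ t(t+1)·PV / [P·(1+y)²] = 49,126.6007 / (1,043.5475 × 1.197930) = 39.29823.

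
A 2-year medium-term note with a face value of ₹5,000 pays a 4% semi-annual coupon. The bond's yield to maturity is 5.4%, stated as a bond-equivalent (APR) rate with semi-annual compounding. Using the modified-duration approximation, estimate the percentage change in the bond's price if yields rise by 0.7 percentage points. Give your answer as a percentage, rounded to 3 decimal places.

Periodic yield y = 0.027. Modified duration first:
  t   CF        PV=CF/(1+0.027)^t    t·PV
  1       100.00        97.3710        97.3710
  2       100.00        94.8111       189.6222
  3       100.00        92.3185       276.9555
  4     5,100.00     4,584.4623    18,337.8490
  Σ                  4,868.9628    18,901.7976
P = 4,868.9628; D_Mac = 3.88210 half-year periods = 1.94105 yrs; D_mod = 1.94105/(1+0.027) = 1.89002 yrs.
ΔP/P ≈ -D_mod · Δy = -1.89002 × (+0.007) = -0.013230 = -1.3230%.

-1.323%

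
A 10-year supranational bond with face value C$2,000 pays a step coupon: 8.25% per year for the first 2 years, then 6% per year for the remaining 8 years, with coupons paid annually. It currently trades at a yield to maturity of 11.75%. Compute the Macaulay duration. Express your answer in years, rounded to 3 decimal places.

Periodic yield y = 0.1175. Discount each cash flow and weight by its year:
  t   CF        PV=CF/(1+0.1175)^t    t·PV
  1       165.00       147.6510       147.6510
  2       165.00       132.1262       264.2524
  3       120.00        85.9882       257.9645
  4       120.00        76.9469       307.7876
  5       120.00        68.8563       344.2814
  6       120.00        61.6164       369.6982
  7       120.00        55.1377       385.9638
  8       120.00        49.3402       394.7217
  9       120.00        44.1523       397.3708
  10    2,120.00       698.0082     6,980.0823
  Σ                  1,419.8233     9,849.7736
Price P = Σ PV = 1,419.8233.
Macaulay duration = Σ(t·PV) / P = 9,849.7736 / 1,419.8233 = 6.93732 years.

6.937 years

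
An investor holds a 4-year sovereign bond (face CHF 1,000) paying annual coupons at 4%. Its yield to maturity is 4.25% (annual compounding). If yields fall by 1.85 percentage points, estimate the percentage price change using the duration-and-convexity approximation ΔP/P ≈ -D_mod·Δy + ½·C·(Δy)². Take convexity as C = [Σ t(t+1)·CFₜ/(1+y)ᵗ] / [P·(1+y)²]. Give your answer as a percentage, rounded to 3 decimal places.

+6.988%

With y = 0.0425:
  t   CF        PV=CF/(1+0.0425)^t    t·PV        t(t+1)·PV
  1        40.00        38.3693        38.3693          76.7386
  2        40.00        36.8051        73.6102         220.8305
  3        40.00        35.3046       105.9139         423.6557
  4     1,040.00       880.4994     3,521.9978      17,609.9888
  Σ                    990.9785     3,739.8912      18,331.2137
P = 990.9785; D_Mac = 3.77394 yrs; D_mod = 3.62008 yrs; C = 17.02060.
Duration effect: -3.62008 × (-0.0185) = +0.066972
Convexity effect: 0.5 × 17.02060 × (-0.0185)² = +0.0029127
ΔP/P ≈ +0.066972 + 0.0029127 = +0.069884 = +6.9884%.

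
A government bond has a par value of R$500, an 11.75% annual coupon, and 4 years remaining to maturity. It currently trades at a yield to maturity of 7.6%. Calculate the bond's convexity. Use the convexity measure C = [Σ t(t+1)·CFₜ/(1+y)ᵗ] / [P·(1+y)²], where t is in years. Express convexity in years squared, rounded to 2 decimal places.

14.13

With y = 0.076:
  t   CF        PV=CF/(1+0.076)^t    t·PV        t(t+1)·PV
  1        58.75        54.6004        54.6004         109.2007
  2        58.75        50.7438       101.4877         304.4630
  3        58.75        47.1597       141.4791         565.9164
  4       558.75       416.8391     1,667.3564       8,336.7820
  Σ                    569.3430     1,964.9236       9,316.3622
P = 569.3430.
Convexity = Σ t(t+1)·PV / [P·(1+y)²] = 9,316.3622 / (569.3430 × 1.157776) = 14.13344.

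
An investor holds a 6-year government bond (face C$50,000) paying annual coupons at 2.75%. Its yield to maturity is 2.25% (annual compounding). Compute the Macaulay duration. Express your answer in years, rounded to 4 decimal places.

Periodic yield y = 0.0225. Discount each cash flow and weight by its year:
  t   CF        PV=CF/(1+0.0225)^t    t·PV
  1     1,375.00     1,344.7433     1,344.7433
  2     1,375.00     1,315.1523     2,630.3047
  3     1,375.00     1,286.2126     3,858.6377
  4     1,375.00     1,257.9096     5,031.6384
  5     1,375.00     1,230.2294     6,151.1472
  6    51,375.00    44,954.3720   269,726.2318
  Σ                 51,388.6192   288,742.7031
Price P = Σ PV = 51,388.6192.
Macaulay duration = Σ(t·PV) / P = 288,742.7031 / 51,388.6192 = 5.61881 years.

5.6188 years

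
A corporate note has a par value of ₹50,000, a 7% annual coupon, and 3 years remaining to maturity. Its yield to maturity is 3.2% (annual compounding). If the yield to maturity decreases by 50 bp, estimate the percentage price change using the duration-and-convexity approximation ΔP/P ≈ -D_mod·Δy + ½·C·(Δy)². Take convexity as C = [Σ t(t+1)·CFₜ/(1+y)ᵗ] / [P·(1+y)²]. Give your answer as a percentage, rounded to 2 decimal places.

+1.38%

With y = 0.032:
  t   CF        PV=CF/(1+0.032)^t    t·PV        t(t+1)·PV
  1     3,500.00     3,391.4729     3,391.4729       6,782.9457
  2     3,500.00     3,286.3109     6,572.6218      19,717.8655
  3    53,500.00    48,675.9784   146,027.9353     584,111.7414
  Σ                 55,353.7622   155,992.0301     610,612.5526
P = 55,353.7622; D_Mac = 2.81809 yrs; D_mod = 2.73071 yrs; C = 10.35760.
Duration effect: -2.73071 × (-0.005) = +0.013654
Convexity effect: 0.5 × 10.35760 × (-0.005)² = +0.0001295
ΔP/P ≈ +0.013654 + 0.0001295 = +0.013783 = +1.3783%.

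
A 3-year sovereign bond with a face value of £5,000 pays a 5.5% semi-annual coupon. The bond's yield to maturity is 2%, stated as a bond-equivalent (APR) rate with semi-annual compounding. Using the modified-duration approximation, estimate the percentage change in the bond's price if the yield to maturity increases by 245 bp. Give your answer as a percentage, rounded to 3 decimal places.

Periodic yield y = 0.01. Modified duration first:
  t   CF        PV=CF/(1+0.01)^t    t·PV
  1       137.50       136.1386       136.1386
  2       137.50       134.7907       269.5814
  3       137.50       133.4561       400.3684
  4       137.50       132.1348       528.5392
  5       137.50       130.8265       654.1327
  6     5,137.50     4,839.7574    29,038.5444
  Σ                  5,507.1042    31,027.3047
P = 5,507.1042; D_Mac = 5.63405 half-year periods = 2.81703 yrs; D_mod = 2.81703/(1+0.01) = 2.78913 yrs.
ΔP/P ≈ -D_mod · Δy = -2.78913 × (+0.0245) = -0.068334 = -6.8334%.

-6.833%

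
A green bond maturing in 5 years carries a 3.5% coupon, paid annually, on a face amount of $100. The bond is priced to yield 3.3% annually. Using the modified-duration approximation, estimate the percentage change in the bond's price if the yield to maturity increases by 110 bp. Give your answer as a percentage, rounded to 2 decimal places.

Periodic yield y = 0.033. Modified duration first:
  t   CF        PV=CF/(1+0.033)^t    t·PV
  1         3.50         3.3882         3.3882
  2         3.50         3.2800         6.5599
  3         3.50         3.1752         9.5255
  4         3.50         3.0737        12.2949
  5       103.50        87.9911       439.9555
  Σ                    100.9081       471.7240
P = 100.9081; D_Mac = 4.67479 yrs; D_mod = 4.67479/(1+0.033) = 4.52545 yrs.
ΔP/P ≈ -D_mod · Δy = -4.52545 × (+0.011) = -0.049780 = -4.9780%.

-4.98%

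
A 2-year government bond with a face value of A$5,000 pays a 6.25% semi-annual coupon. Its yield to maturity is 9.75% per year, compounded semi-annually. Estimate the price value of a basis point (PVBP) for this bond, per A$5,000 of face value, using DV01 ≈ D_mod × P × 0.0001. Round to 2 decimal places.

A$0.85

Periodic yield y = 0.04875.
  t   CF        PV=CF/(1+0.04875)^t    t·PV
  1       156.25       148.9869       148.9869
  2       156.25       142.0614       284.1228
  3       156.25       135.4578       406.3735
  4     5,156.25     4,262.3202    17,049.2807
  Σ                  4,688.8263    17,888.7639
P = 4,688.8263; D_Mac = 3.81519 half-year periods = 1.90760 yrs; D_mod = 1.81892 yrs.
DV01 ≈ 1.81892 × 4,688.8263 × 0.0001 = 0.852861.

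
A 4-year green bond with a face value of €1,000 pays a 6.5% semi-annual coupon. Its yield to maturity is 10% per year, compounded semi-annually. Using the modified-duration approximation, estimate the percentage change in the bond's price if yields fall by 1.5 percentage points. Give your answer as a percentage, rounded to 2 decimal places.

Periodic yield y = 0.05. Modified duration first:
  t   CF        PV=CF/(1+0.05)^t    t·PV
  1        32.50        30.9524        30.9524
  2        32.50        29.4785        58.9569
  3        32.50        28.0747        84.2242
  4        32.50        26.7378       106.9513
  5        32.50        25.4646       127.3230
  6        32.50        24.2520       145.5120
  7        32.50        23.0971       161.6800
  8     1,032.50       698.8366     5,590.6931
  Σ                    886.8938     6,306.2929
P = 886.8938; D_Mac = 7.11054 half-year periods = 3.55527 yrs; D_mod = 3.55527/(1+0.05) = 3.38597 yrs.
ΔP/P ≈ -D_mod · Δy = -3.38597 × (-0.015) = +0.050790 = +5.0790%.

+5.08%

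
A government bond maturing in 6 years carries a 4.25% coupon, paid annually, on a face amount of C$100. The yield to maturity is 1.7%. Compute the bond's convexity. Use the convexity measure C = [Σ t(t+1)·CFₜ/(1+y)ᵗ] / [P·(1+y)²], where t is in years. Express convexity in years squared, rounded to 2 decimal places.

With y = 0.017:
  t   CF        PV=CF/(1+0.017)^t    t·PV        t(t+1)·PV
  1         4.25         4.1790         4.1790           8.3579
  2         4.25         4.1091         8.2182          24.6546
  3         4.25         4.0404        12.1212          48.4850
  4         4.25         3.9729        15.8915          79.4575
  5         4.25         3.9065        19.5323         117.1940
  6       104.25        94.2216       565.3294       3,957.3060
  Σ                    114.4294       625.2717       4,235.4551
P = 114.4294.
Convexity = Σ t(t+1)·PV / [P·(1+y)²] = 4,235.4551 / (114.4294 × 1.034289) = 35.78661.

35.79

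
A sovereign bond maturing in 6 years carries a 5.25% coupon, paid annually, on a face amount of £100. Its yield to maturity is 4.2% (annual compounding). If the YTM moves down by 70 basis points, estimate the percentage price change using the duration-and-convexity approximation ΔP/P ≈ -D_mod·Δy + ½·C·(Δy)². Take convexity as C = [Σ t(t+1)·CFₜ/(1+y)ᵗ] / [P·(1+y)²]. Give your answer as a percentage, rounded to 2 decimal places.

+3.65%

With y = 0.042:
  t   CF        PV=CF/(1+0.042)^t    t·PV        t(t+1)·PV
  1         5.25         5.0384         5.0384          10.0768
  2         5.25         4.8353         9.6706          29.0118
  3         5.25         4.6404        13.9212          55.6849
  4         5.25         4.4534        17.8135          89.0673
  5         5.25         4.2739        21.3693         128.2159
  6       105.25        82.2273       493.3635       3,453.5447
  Σ                    105.4686       561.1765       3,765.6014
P = 105.4686; D_Mac = 5.32079 yrs; D_mod = 5.10633 yrs; C = 32.88333.
Duration effect: -5.10633 × (-0.007) = +0.035744
Convexity effect: 0.5 × 32.88333 × (-0.007)² = +0.0008056
ΔP/P ≈ +0.035744 + 0.0008056 = +0.036550 = +3.6550%.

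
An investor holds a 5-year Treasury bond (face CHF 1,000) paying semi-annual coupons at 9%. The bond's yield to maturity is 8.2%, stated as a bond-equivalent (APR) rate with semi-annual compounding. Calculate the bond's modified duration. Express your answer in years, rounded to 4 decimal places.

3.9868 years

Periodic yield y = 0.041. First find Macaulay duration:
  t   CF        PV=CF/(1+0.041)^t    t·PV
  1        45.00        43.2277        43.2277
  2        45.00        41.5251        83.0503
  3        45.00        39.8897       119.6690
  4        45.00        38.3186       153.2744
  5        45.00        36.8094       184.0471
  6        45.00        35.3597       212.1580
  7        45.00        33.9670       237.7691
  8        45.00        32.6292       261.0338
  9        45.00        31.3441       282.0970
  10    1,045.00       699.2122     6,992.1220
  Σ                  1,032.2827     8,568.4482
P = 1,032.2827; Macaulay duration = 8,568.4482 / 1,032.2827 = 8.30049 half-year periods = 4.15024 years.
Modified duration = D_Mac / (1 + y) = 4.15024 / 1.041 = 3.98678 years.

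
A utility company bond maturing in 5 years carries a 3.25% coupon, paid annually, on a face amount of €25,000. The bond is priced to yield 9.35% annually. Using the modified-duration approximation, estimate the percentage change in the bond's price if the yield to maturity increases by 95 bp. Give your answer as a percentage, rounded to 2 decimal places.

Periodic yield y = 0.0935. Modified duration first:
  t   CF        PV=CF/(1+0.0935)^t    t·PV
  1       812.50       743.0270       743.0270
  2       812.50       679.4943     1,358.9885
  3       812.50       621.3939     1,864.1818
  4       812.50       568.2615     2,273.0459
  5    25,812.50    16,509.5841    82,547.9204
  Σ                 19,121.7607    88,787.1636
P = 19,121.7607; D_Mac = 4.64325 yrs; D_mod = 4.64325/(1+0.0935) = 4.24623 yrs.
ΔP/P ≈ -D_mod · Δy = -4.24623 × (+0.0095) = -0.040339 = -4.0339%.

-4.03%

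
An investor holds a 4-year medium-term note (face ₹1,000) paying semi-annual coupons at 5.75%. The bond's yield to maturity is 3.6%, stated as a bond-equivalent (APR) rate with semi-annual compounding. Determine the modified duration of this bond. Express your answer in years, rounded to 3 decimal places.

Periodic yield y = 0.018. First find Macaulay duration:
  t   CF        PV=CF/(1+0.018)^t    t·PV
  1        28.75        28.2417        28.2417
  2        28.75        27.7423        55.4846
  3        28.75        27.2518        81.7553
  4        28.75        26.7699       107.0796
  5        28.75        26.2966       131.4828
  6        28.75        25.8316       154.9896
  7        28.75        25.3748       177.6239
  8     1,028.75       891.9235     7,135.3883
  Σ                  1,079.4321     7,872.0457
P = 1,079.4321; Macaulay duration = 7,872.0457 / 1,079.4321 = 7.29277 half-year periods = 3.64638 years.
Modified duration = D_Mac / (1 + y) = 3.64638 / 1.018 = 3.58191 years.

3.582 years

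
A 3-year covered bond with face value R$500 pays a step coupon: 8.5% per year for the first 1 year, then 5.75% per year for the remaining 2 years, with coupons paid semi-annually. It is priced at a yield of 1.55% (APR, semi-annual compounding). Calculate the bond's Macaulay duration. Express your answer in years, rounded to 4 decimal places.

2.7626 years

Periodic yield y = 0.00775. Discount each cash flow and weight by its period:
  t   CF        PV=CF/(1+0.00775)^t    t·PV
  1       21.250        21.0866        21.0866
  2       21.250        20.9244        41.8488
  3       14.375        14.0459        42.1377
  4       14.375        13.9379        55.7515
  5       14.375        13.8307        69.1534
  6      514.375       491.0922     2,946.5530
  Σ                    574.9176     3,176.5311
Price P = Σ PV = 574.9176.
Macaulay duration = Σ(t·PV) / P = 3,176.5311 / 574.9176 = 5.52519 half-year periods.
In years: 5.52519 / 2 = 2.76260 years.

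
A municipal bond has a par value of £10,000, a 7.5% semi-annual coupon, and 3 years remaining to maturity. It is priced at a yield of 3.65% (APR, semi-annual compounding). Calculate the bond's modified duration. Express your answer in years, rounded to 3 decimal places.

2.707 years

Periodic yield y = 0.01825. First find Macaulay duration:
  t   CF        PV=CF/(1+0.01825)^t    t·PV
  1       375.00       368.2789       368.2789
  2       375.00       361.6783       723.3566
  3       375.00       355.1960     1,065.5879
  4       375.00       348.8298     1,395.3192
  5       375.00       342.5778     1,712.8888
  6    10,375.00     9,308.1118    55,848.6710
  Σ                 11,084.6726    61,114.1025
P = 11,084.6726; Macaulay duration = 61,114.1025 / 11,084.6726 = 5.51339 half-year periods = 2.75669 years.
Modified duration = D_Mac / (1 + y) = 2.75669 / 1.01825 = 2.70729 years.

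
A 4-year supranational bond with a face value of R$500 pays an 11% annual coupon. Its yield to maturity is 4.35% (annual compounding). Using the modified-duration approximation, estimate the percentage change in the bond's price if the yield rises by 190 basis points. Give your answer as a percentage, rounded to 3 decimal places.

-6.380%

Periodic yield y = 0.0435. Modified duration first:
  t   CF        PV=CF/(1+0.0435)^t    t·PV
  1        55.00        52.7072        52.7072
  2        55.00        50.5100       101.0201
  3        55.00        48.4045       145.2134
  4       555.00       468.0833     1,872.3333
  Σ                    619.7051     2,171.2740
P = 619.7051; D_Mac = 3.50372 yrs; D_mod = 3.50372/(1+0.0435) = 3.35766 yrs.
ΔP/P ≈ -D_mod · Δy = -3.35766 × (+0.019) = -0.063796 = -6.3796%.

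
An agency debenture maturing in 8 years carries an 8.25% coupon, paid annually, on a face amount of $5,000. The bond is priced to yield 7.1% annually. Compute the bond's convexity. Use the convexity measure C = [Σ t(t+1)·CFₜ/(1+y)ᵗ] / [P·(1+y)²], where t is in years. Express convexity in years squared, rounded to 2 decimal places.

44.54

With y = 0.071:
  t   CF        PV=CF/(1+0.071)^t    t·PV        t(t+1)·PV
  1       412.50       385.1541       385.1541         770.3081
  2       412.50       359.6210       719.2419       2,157.7258
  3       412.50       335.7806     1,007.3417       4,029.3666
  4       412.50       313.5206     1,254.0824       6,270.4118
  5       412.50       292.7363     1,463.6816       8,782.0894
  6       412.50       273.3299     1,639.9793      11,479.8554
  7       412.50       255.2100     1,786.4699      14,291.7590
  8     5,412.50     3,126.6707    25,013.3655     225,120.2898
  Σ                  5,342.0231    33,269.3163     272,901.8060
P = 5,342.0231.
Convexity = Σ t(t+1)·PV / [P·(1+y)²] = 272,901.8060 / (5,342.0231 × 1.147041) = 44.53708.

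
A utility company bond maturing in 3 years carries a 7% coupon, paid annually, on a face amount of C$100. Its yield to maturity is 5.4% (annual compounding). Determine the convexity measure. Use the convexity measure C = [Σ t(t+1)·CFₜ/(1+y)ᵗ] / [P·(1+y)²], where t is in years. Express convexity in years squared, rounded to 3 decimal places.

9.903

With y = 0.054:
  t   CF        PV=CF/(1+0.054)^t    t·PV        t(t+1)·PV
  1         7.00         6.6414         6.6414          13.2827
  2         7.00         6.3011        12.6022          37.8066
  3       107.00        91.3823       274.1468       1,096.5872
  Σ                    104.3247       293.3904       1,147.6766
P = 104.3247.
Convexity = Σ t(t+1)·PV / [P·(1+y)²] = 1,147.6766 / (104.3247 × 1.110916) = 9.90264.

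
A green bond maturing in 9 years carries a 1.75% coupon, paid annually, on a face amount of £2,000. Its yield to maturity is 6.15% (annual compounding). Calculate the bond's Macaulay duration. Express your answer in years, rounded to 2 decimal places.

Periodic yield y = 0.0615. Discount each cash flow and weight by its year:
  t   CF        PV=CF/(1+0.0615)^t    t·PV
  1        35.00        32.9722        32.9722
  2        35.00        31.0619        62.1238
  3        35.00        29.2623        87.7868
  4        35.00        27.5669       110.2676
  5        35.00        25.9698       129.8488
  6        35.00        24.4652       146.7910
  7        35.00        23.0477       161.3341
  8        35.00        21.7124       173.6993
  9     2,035.00     1,189.2809    10,703.5277
  Σ                  1,405.3392    11,608.3513
Price P = Σ PV = 1,405.3392.
Macaulay duration = Σ(t·PV) / P = 11,608.3513 / 1,405.3392 = 8.26018 years.

8.26 years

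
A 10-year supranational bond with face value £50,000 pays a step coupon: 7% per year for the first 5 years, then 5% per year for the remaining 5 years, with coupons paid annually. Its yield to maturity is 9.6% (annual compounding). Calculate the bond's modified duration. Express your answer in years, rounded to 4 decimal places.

Periodic yield y = 0.096. First find Macaulay duration:
  t   CF        PV=CF/(1+0.096)^t    t·PV
  1     3,500.00     3,193.4307     3,193.4307
  2     3,500.00     2,913.7141     5,827.4282
  3     3,500.00     2,658.4983     7,975.4948
  4     3,500.00     2,425.6371     9,702.5484
  5     3,500.00     2,213.1725    11,065.8627
  6     2,500.00     1,442.3700     8,654.2201
  7     2,500.00     1,316.0310     9,212.2172
  8     2,500.00     1,200.7582     9,606.0659
  9     2,500.00     1,095.5823     9,860.2410
  10   52,500.00    20,991.9973   209,919.9730
  Σ                 39,451.1916   285,017.4821
P = 39,451.1916; Macaulay duration = 285,017.4821 / 39,451.1916 = 7.22456 years.
Modified duration = D_Mac / (1 + y) = 7.22456 / 1.096 = 6.59175 years.

6.5918 years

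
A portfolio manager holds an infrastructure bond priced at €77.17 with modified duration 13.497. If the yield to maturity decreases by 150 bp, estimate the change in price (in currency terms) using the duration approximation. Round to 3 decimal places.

+€15.623

Duration approximation: ΔP/P ≈ -D_mod · Δy = -13.497 × (-0.015) = +0.202455.
ΔP ≈ 77.17 × (+0.202455) = +15.62345235.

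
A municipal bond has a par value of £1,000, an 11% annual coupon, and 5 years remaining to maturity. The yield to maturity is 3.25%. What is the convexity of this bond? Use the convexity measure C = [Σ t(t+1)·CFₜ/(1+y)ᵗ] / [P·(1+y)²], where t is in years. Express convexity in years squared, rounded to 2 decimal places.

22.44

With y = 0.0325:
  t   CF        PV=CF/(1+0.0325)^t    t·PV        t(t+1)·PV
  1       110.00       106.5375       106.5375         213.0751
  2       110.00       103.1840       206.3681         619.1043
  3       110.00        99.9361       299.8084       1,199.2335
  4       110.00        96.7904       387.1617       1,935.8087
  5     1,110.00       945.9598     4,729.7990      28,378.7938
  Σ                  1,352.4079     5,729.6747      32,346.0153
P = 1,352.4079.
Convexity = Σ t(t+1)·PV / [P·(1+y)²] = 32,346.0153 / (1,352.4079 × 1.066056) = 22.43536.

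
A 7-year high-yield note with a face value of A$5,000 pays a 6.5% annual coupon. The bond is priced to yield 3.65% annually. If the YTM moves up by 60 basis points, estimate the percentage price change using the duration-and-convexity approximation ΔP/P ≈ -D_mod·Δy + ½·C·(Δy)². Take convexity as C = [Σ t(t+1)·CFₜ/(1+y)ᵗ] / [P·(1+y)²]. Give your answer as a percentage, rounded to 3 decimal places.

With y = 0.0365:
  t   CF        PV=CF/(1+0.0365)^t    t·PV        t(t+1)·PV
  1       325.00       313.5552       313.5552         627.1105
  2       325.00       302.5135       605.0270       1,815.0809
  3       325.00       291.8606       875.5817       3,502.3270
  4       325.00       281.5828     1,126.3312       5,631.6562
  5       325.00       271.6670     1,358.3348       8,150.0089
  6       325.00       262.1003     1,572.6018      11,008.2127
  7     5,325.00     4,143.1863    29,002.3044     232,018.4355
  Σ                  5,866.4657    34,853.7363     262,752.8317
P = 5,866.4657; D_Mac = 5.94118 yrs; D_mod = 5.73196 yrs; C = 41.69003.
Duration effect: -5.73196 × (+0.006) = -0.034392
Convexity effect: 0.5 × 41.69003 × (0.006)² = +0.0007504
ΔP/P ≈ -0.034392 + 0.0007504 = -0.033641 = -3.3641%.

-3.364%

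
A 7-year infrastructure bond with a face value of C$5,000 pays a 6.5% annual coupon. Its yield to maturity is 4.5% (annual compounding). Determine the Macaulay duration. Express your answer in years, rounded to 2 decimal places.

5.91 years

Periodic yield y = 0.045. Discount each cash flow and weight by its year:
  t   CF        PV=CF/(1+0.045)^t    t·PV
  1       325.00       311.0048       311.0048
  2       325.00       297.6122       595.2245
  3       325.00       284.7964       854.3892
  4       325.00       272.5324     1,090.1297
  5       325.00       260.7966     1,303.9830
  6       325.00       249.5661     1,497.3967
  7     5,325.00     3,912.9615    27,390.7308
  Σ                  5,589.2701    33,042.8586
Price P = Σ PV = 5,589.2701.
Macaulay duration = Σ(t·PV) / P = 33,042.8586 / 5,589.2701 = 5.91184 years.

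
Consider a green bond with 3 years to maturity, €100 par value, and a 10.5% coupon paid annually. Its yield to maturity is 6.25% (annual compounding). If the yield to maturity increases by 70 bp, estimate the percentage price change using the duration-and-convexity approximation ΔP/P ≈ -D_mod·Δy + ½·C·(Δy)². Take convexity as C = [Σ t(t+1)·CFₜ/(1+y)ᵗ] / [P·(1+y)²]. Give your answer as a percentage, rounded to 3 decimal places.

-1.781%

With y = 0.0625:
  t   CF        PV=CF/(1+0.0625)^t    t·PV        t(t+1)·PV
  1        10.50         9.8824         9.8824          19.7647
  2        10.50         9.3010        18.6021          55.8062
  3       110.50        92.1246       276.3737       1,105.4948
  Σ                    111.3080       304.8581       1,181.0657
P = 111.3080; D_Mac = 2.73887 yrs; D_mod = 2.57776 yrs; C = 9.39918.
Duration effect: -2.57776 × (+0.007) = -0.018044
Convexity effect: 0.5 × 9.39918 × (0.007)² = +0.0002303
ΔP/P ≈ -0.018044 + 0.0002303 = -0.017814 = -1.7814%.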